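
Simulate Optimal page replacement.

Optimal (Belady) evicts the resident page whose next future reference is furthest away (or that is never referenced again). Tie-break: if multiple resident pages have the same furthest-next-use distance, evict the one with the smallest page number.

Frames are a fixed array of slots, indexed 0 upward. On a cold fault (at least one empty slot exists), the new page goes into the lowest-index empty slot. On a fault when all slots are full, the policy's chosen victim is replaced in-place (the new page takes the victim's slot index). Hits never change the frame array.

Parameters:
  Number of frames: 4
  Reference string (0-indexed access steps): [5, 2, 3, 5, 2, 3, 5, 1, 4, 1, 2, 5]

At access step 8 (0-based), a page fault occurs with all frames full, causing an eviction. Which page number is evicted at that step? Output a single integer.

Step 0: ref 5 -> FAULT, frames=[5,-,-,-]
Step 1: ref 2 -> FAULT, frames=[5,2,-,-]
Step 2: ref 3 -> FAULT, frames=[5,2,3,-]
Step 3: ref 5 -> HIT, frames=[5,2,3,-]
Step 4: ref 2 -> HIT, frames=[5,2,3,-]
Step 5: ref 3 -> HIT, frames=[5,2,3,-]
Step 6: ref 5 -> HIT, frames=[5,2,3,-]
Step 7: ref 1 -> FAULT, frames=[5,2,3,1]
Step 8: ref 4 -> FAULT, evict 3, frames=[5,2,4,1]
At step 8: evicted page 3

Answer: 3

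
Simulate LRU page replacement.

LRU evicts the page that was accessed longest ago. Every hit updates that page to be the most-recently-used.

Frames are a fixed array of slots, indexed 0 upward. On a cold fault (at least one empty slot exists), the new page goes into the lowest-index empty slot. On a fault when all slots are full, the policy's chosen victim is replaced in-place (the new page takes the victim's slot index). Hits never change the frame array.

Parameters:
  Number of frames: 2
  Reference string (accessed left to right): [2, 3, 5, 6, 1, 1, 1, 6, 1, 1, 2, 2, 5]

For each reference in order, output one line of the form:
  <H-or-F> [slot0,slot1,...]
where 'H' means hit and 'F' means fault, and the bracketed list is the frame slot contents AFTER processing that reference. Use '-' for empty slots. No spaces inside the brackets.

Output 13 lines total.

F [2,-]
F [2,3]
F [5,3]
F [5,6]
F [1,6]
H [1,6]
H [1,6]
H [1,6]
H [1,6]
H [1,6]
F [1,2]
H [1,2]
F [5,2]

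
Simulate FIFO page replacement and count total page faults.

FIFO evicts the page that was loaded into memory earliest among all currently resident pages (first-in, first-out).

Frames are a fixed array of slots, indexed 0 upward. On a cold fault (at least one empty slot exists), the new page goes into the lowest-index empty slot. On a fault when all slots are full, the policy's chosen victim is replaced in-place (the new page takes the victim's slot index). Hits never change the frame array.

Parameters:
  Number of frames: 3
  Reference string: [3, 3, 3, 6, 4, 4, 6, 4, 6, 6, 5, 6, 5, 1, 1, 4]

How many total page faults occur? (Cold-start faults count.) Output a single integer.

Answer: 5

Derivation:
Step 0: ref 3 → FAULT, frames=[3,-,-]
Step 1: ref 3 → HIT, frames=[3,-,-]
Step 2: ref 3 → HIT, frames=[3,-,-]
Step 3: ref 6 → FAULT, frames=[3,6,-]
Step 4: ref 4 → FAULT, frames=[3,6,4]
Step 5: ref 4 → HIT, frames=[3,6,4]
Step 6: ref 6 → HIT, frames=[3,6,4]
Step 7: ref 4 → HIT, frames=[3,6,4]
Step 8: ref 6 → HIT, frames=[3,6,4]
Step 9: ref 6 → HIT, frames=[3,6,4]
Step 10: ref 5 → FAULT (evict 3), frames=[5,6,4]
Step 11: ref 6 → HIT, frames=[5,6,4]
Step 12: ref 5 → HIT, frames=[5,6,4]
Step 13: ref 1 → FAULT (evict 6), frames=[5,1,4]
Step 14: ref 1 → HIT, frames=[5,1,4]
Step 15: ref 4 → HIT, frames=[5,1,4]
Total faults: 5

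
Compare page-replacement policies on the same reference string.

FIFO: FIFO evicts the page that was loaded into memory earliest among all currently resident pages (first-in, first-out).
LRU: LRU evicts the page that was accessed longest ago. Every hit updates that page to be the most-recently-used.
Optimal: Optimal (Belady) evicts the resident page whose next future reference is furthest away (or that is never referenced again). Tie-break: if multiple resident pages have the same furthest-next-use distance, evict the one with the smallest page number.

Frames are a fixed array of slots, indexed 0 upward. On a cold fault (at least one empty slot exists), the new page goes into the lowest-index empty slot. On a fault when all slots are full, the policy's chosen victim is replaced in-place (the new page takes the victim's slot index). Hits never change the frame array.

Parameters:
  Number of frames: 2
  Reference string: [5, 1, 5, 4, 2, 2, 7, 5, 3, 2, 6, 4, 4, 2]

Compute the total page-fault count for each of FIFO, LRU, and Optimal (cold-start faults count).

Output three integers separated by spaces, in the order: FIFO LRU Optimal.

--- FIFO ---
  step 0: ref 5 -> FAULT, frames=[5,-] (faults so far: 1)
  step 1: ref 1 -> FAULT, frames=[5,1] (faults so far: 2)
  step 2: ref 5 -> HIT, frames=[5,1] (faults so far: 2)
  step 3: ref 4 -> FAULT, evict 5, frames=[4,1] (faults so far: 3)
  step 4: ref 2 -> FAULT, evict 1, frames=[4,2] (faults so far: 4)
  step 5: ref 2 -> HIT, frames=[4,2] (faults so far: 4)
  step 6: ref 7 -> FAULT, evict 4, frames=[7,2] (faults so far: 5)
  step 7: ref 5 -> FAULT, evict 2, frames=[7,5] (faults so far: 6)
  step 8: ref 3 -> FAULT, evict 7, frames=[3,5] (faults so far: 7)
  step 9: ref 2 -> FAULT, evict 5, frames=[3,2] (faults so far: 8)
  step 10: ref 6 -> FAULT, evict 3, frames=[6,2] (faults so far: 9)
  step 11: ref 4 -> FAULT, evict 2, frames=[6,4] (faults so far: 10)
  step 12: ref 4 -> HIT, frames=[6,4] (faults so far: 10)
  step 13: ref 2 -> FAULT, evict 6, frames=[2,4] (faults so far: 11)
  FIFO total faults: 11
--- LRU ---
  step 0: ref 5 -> FAULT, frames=[5,-] (faults so far: 1)
  step 1: ref 1 -> FAULT, frames=[5,1] (faults so far: 2)
  step 2: ref 5 -> HIT, frames=[5,1] (faults so far: 2)
  step 3: ref 4 -> FAULT, evict 1, frames=[5,4] (faults so far: 3)
  step 4: ref 2 -> FAULT, evict 5, frames=[2,4] (faults so far: 4)
  step 5: ref 2 -> HIT, frames=[2,4] (faults so far: 4)
  step 6: ref 7 -> FAULT, evict 4, frames=[2,7] (faults so far: 5)
  step 7: ref 5 -> FAULT, evict 2, frames=[5,7] (faults so far: 6)
  step 8: ref 3 -> FAULT, evict 7, frames=[5,3] (faults so far: 7)
  step 9: ref 2 -> FAULT, evict 5, frames=[2,3] (faults so far: 8)
  step 10: ref 6 -> FAULT, evict 3, frames=[2,6] (faults so far: 9)
  step 11: ref 4 -> FAULT, evict 2, frames=[4,6] (faults so far: 10)
  step 12: ref 4 -> HIT, frames=[4,6] (faults so far: 10)
  step 13: ref 2 -> FAULT, evict 6, frames=[4,2] (faults so far: 11)
  LRU total faults: 11
--- Optimal ---
  step 0: ref 5 -> FAULT, frames=[5,-] (faults so far: 1)
  step 1: ref 1 -> FAULT, frames=[5,1] (faults so far: 2)
  step 2: ref 5 -> HIT, frames=[5,1] (faults so far: 2)
  step 3: ref 4 -> FAULT, evict 1, frames=[5,4] (faults so far: 3)
  step 4: ref 2 -> FAULT, evict 4, frames=[5,2] (faults so far: 4)
  step 5: ref 2 -> HIT, frames=[5,2] (faults so far: 4)
  step 6: ref 7 -> FAULT, evict 2, frames=[5,7] (faults so far: 5)
  step 7: ref 5 -> HIT, frames=[5,7] (faults so far: 5)
  step 8: ref 3 -> FAULT, evict 5, frames=[3,7] (faults so far: 6)
  step 9: ref 2 -> FAULT, evict 3, frames=[2,7] (faults so far: 7)
  step 10: ref 6 -> FAULT, evict 7, frames=[2,6] (faults so far: 8)
  step 11: ref 4 -> FAULT, evict 6, frames=[2,4] (faults so far: 9)
  step 12: ref 4 -> HIT, frames=[2,4] (faults so far: 9)
  step 13: ref 2 -> HIT, frames=[2,4] (faults so far: 9)
  Optimal total faults: 9

Answer: 11 11 9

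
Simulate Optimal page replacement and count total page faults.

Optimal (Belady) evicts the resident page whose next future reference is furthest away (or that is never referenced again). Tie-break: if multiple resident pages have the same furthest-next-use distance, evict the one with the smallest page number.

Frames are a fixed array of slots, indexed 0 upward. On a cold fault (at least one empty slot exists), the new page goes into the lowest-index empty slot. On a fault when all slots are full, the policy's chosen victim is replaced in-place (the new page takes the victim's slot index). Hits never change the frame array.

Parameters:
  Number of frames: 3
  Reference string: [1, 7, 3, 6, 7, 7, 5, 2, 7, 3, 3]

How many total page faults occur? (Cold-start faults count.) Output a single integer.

Answer: 6

Derivation:
Step 0: ref 1 → FAULT, frames=[1,-,-]
Step 1: ref 7 → FAULT, frames=[1,7,-]
Step 2: ref 3 → FAULT, frames=[1,7,3]
Step 3: ref 6 → FAULT (evict 1), frames=[6,7,3]
Step 4: ref 7 → HIT, frames=[6,7,3]
Step 5: ref 7 → HIT, frames=[6,7,3]
Step 6: ref 5 → FAULT (evict 6), frames=[5,7,3]
Step 7: ref 2 → FAULT (evict 5), frames=[2,7,3]
Step 8: ref 7 → HIT, frames=[2,7,3]
Step 9: ref 3 → HIT, frames=[2,7,3]
Step 10: ref 3 → HIT, frames=[2,7,3]
Total faults: 6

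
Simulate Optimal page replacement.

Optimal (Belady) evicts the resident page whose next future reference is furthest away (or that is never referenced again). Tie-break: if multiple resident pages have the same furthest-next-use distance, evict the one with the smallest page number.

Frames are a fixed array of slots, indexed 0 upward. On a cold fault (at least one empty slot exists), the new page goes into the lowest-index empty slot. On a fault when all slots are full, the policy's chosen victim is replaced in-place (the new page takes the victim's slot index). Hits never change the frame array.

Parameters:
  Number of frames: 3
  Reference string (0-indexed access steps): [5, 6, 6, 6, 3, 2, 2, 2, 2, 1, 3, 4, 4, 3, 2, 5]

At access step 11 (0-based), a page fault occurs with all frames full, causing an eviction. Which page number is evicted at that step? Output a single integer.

Answer: 1

Derivation:
Step 0: ref 5 -> FAULT, frames=[5,-,-]
Step 1: ref 6 -> FAULT, frames=[5,6,-]
Step 2: ref 6 -> HIT, frames=[5,6,-]
Step 3: ref 6 -> HIT, frames=[5,6,-]
Step 4: ref 3 -> FAULT, frames=[5,6,3]
Step 5: ref 2 -> FAULT, evict 6, frames=[5,2,3]
Step 6: ref 2 -> HIT, frames=[5,2,3]
Step 7: ref 2 -> HIT, frames=[5,2,3]
Step 8: ref 2 -> HIT, frames=[5,2,3]
Step 9: ref 1 -> FAULT, evict 5, frames=[1,2,3]
Step 10: ref 3 -> HIT, frames=[1,2,3]
Step 11: ref 4 -> FAULT, evict 1, frames=[4,2,3]
At step 11: evicted page 1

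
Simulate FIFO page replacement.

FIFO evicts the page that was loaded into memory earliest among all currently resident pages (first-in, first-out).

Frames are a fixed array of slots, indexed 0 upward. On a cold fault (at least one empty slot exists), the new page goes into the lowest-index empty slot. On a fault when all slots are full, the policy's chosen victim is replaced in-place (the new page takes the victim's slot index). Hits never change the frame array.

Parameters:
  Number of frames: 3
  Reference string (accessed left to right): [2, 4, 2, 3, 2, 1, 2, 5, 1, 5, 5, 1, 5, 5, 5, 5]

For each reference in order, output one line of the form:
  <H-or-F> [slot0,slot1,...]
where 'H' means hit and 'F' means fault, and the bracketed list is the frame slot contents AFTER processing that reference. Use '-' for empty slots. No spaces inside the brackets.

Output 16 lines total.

F [2,-,-]
F [2,4,-]
H [2,4,-]
F [2,4,3]
H [2,4,3]
F [1,4,3]
F [1,2,3]
F [1,2,5]
H [1,2,5]
H [1,2,5]
H [1,2,5]
H [1,2,5]
H [1,2,5]
H [1,2,5]
H [1,2,5]
H [1,2,5]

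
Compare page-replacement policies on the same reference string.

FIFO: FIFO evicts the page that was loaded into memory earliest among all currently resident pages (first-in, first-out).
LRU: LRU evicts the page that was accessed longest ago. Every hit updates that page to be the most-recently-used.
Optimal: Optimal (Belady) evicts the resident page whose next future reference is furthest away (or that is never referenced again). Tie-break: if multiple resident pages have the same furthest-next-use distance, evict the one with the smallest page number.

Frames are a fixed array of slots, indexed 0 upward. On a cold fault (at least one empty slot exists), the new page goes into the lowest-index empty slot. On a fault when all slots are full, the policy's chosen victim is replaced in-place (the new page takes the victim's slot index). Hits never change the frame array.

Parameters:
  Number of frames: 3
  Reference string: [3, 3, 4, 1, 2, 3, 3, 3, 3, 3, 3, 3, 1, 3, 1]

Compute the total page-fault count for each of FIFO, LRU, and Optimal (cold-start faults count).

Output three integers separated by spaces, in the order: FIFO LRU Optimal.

--- FIFO ---
  step 0: ref 3 -> FAULT, frames=[3,-,-] (faults so far: 1)
  step 1: ref 3 -> HIT, frames=[3,-,-] (faults so far: 1)
  step 2: ref 4 -> FAULT, frames=[3,4,-] (faults so far: 2)
  step 3: ref 1 -> FAULT, frames=[3,4,1] (faults so far: 3)
  step 4: ref 2 -> FAULT, evict 3, frames=[2,4,1] (faults so far: 4)
  step 5: ref 3 -> FAULT, evict 4, frames=[2,3,1] (faults so far: 5)
  step 6: ref 3 -> HIT, frames=[2,3,1] (faults so far: 5)
  step 7: ref 3 -> HIT, frames=[2,3,1] (faults so far: 5)
  step 8: ref 3 -> HIT, frames=[2,3,1] (faults so far: 5)
  step 9: ref 3 -> HIT, frames=[2,3,1] (faults so far: 5)
  step 10: ref 3 -> HIT, frames=[2,3,1] (faults so far: 5)
  step 11: ref 3 -> HIT, frames=[2,3,1] (faults so far: 5)
  step 12: ref 1 -> HIT, frames=[2,3,1] (faults so far: 5)
  step 13: ref 3 -> HIT, frames=[2,3,1] (faults so far: 5)
  step 14: ref 1 -> HIT, frames=[2,3,1] (faults so far: 5)
  FIFO total faults: 5
--- LRU ---
  step 0: ref 3 -> FAULT, frames=[3,-,-] (faults so far: 1)
  step 1: ref 3 -> HIT, frames=[3,-,-] (faults so far: 1)
  step 2: ref 4 -> FAULT, frames=[3,4,-] (faults so far: 2)
  step 3: ref 1 -> FAULT, frames=[3,4,1] (faults so far: 3)
  step 4: ref 2 -> FAULT, evict 3, frames=[2,4,1] (faults so far: 4)
  step 5: ref 3 -> FAULT, evict 4, frames=[2,3,1] (faults so far: 5)
  step 6: ref 3 -> HIT, frames=[2,3,1] (faults so far: 5)
  step 7: ref 3 -> HIT, frames=[2,3,1] (faults so far: 5)
  step 8: ref 3 -> HIT, frames=[2,3,1] (faults so far: 5)
  step 9: ref 3 -> HIT, frames=[2,3,1] (faults so far: 5)
  step 10: ref 3 -> HIT, frames=[2,3,1] (faults so far: 5)
  step 11: ref 3 -> HIT, frames=[2,3,1] (faults so far: 5)
  step 12: ref 1 -> HIT, frames=[2,3,1] (faults so far: 5)
  step 13: ref 3 -> HIT, frames=[2,3,1] (faults so far: 5)
  step 14: ref 1 -> HIT, frames=[2,3,1] (faults so far: 5)
  LRU total faults: 5
--- Optimal ---
  step 0: ref 3 -> FAULT, frames=[3,-,-] (faults so far: 1)
  step 1: ref 3 -> HIT, frames=[3,-,-] (faults so far: 1)
  step 2: ref 4 -> FAULT, frames=[3,4,-] (faults so far: 2)
  step 3: ref 1 -> FAULT, frames=[3,4,1] (faults so far: 3)
  step 4: ref 2 -> FAULT, evict 4, frames=[3,2,1] (faults so far: 4)
  step 5: ref 3 -> HIT, frames=[3,2,1] (faults so far: 4)
  step 6: ref 3 -> HIT, frames=[3,2,1] (faults so far: 4)
  step 7: ref 3 -> HIT, frames=[3,2,1] (faults so far: 4)
  step 8: ref 3 -> HIT, frames=[3,2,1] (faults so far: 4)
  step 9: ref 3 -> HIT, frames=[3,2,1] (faults so far: 4)
  step 10: ref 3 -> HIT, frames=[3,2,1] (faults so far: 4)
  step 11: ref 3 -> HIT, frames=[3,2,1] (faults so far: 4)
  step 12: ref 1 -> HIT, frames=[3,2,1] (faults so far: 4)
  step 13: ref 3 -> HIT, frames=[3,2,1] (faults so far: 4)
  step 14: ref 1 -> HIT, frames=[3,2,1] (faults so far: 4)
  Optimal total faults: 4

Answer: 5 5 4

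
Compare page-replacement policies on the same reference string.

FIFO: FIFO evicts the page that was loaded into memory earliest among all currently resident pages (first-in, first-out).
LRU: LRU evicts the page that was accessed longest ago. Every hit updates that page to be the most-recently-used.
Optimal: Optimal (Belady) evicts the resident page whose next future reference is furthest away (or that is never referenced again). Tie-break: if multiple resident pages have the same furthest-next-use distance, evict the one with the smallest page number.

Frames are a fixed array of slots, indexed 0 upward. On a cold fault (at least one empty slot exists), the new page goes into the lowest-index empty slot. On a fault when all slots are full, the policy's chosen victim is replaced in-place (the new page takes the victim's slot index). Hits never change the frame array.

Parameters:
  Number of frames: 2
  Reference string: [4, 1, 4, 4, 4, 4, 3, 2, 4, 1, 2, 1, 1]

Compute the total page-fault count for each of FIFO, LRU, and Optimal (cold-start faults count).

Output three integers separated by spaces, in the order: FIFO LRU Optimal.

--- FIFO ---
  step 0: ref 4 -> FAULT, frames=[4,-] (faults so far: 1)
  step 1: ref 1 -> FAULT, frames=[4,1] (faults so far: 2)
  step 2: ref 4 -> HIT, frames=[4,1] (faults so far: 2)
  step 3: ref 4 -> HIT, frames=[4,1] (faults so far: 2)
  step 4: ref 4 -> HIT, frames=[4,1] (faults so far: 2)
  step 5: ref 4 -> HIT, frames=[4,1] (faults so far: 2)
  step 6: ref 3 -> FAULT, evict 4, frames=[3,1] (faults so far: 3)
  step 7: ref 2 -> FAULT, evict 1, frames=[3,2] (faults so far: 4)
  step 8: ref 4 -> FAULT, evict 3, frames=[4,2] (faults so far: 5)
  step 9: ref 1 -> FAULT, evict 2, frames=[4,1] (faults so far: 6)
  step 10: ref 2 -> FAULT, evict 4, frames=[2,1] (faults so far: 7)
  step 11: ref 1 -> HIT, frames=[2,1] (faults so far: 7)
  step 12: ref 1 -> HIT, frames=[2,1] (faults so far: 7)
  FIFO total faults: 7
--- LRU ---
  step 0: ref 4 -> FAULT, frames=[4,-] (faults so far: 1)
  step 1: ref 1 -> FAULT, frames=[4,1] (faults so far: 2)
  step 2: ref 4 -> HIT, frames=[4,1] (faults so far: 2)
  step 3: ref 4 -> HIT, frames=[4,1] (faults so far: 2)
  step 4: ref 4 -> HIT, frames=[4,1] (faults so far: 2)
  step 5: ref 4 -> HIT, frames=[4,1] (faults so far: 2)
  step 6: ref 3 -> FAULT, evict 1, frames=[4,3] (faults so far: 3)
  step 7: ref 2 -> FAULT, evict 4, frames=[2,3] (faults so far: 4)
  step 8: ref 4 -> FAULT, evict 3, frames=[2,4] (faults so far: 5)
  step 9: ref 1 -> FAULT, evict 2, frames=[1,4] (faults so far: 6)
  step 10: ref 2 -> FAULT, evict 4, frames=[1,2] (faults so far: 7)
  step 11: ref 1 -> HIT, frames=[1,2] (faults so far: 7)
  step 12: ref 1 -> HIT, frames=[1,2] (faults so far: 7)
  LRU total faults: 7
--- Optimal ---
  step 0: ref 4 -> FAULT, frames=[4,-] (faults so far: 1)
  step 1: ref 1 -> FAULT, frames=[4,1] (faults so far: 2)
  step 2: ref 4 -> HIT, frames=[4,1] (faults so far: 2)
  step 3: ref 4 -> HIT, frames=[4,1] (faults so far: 2)
  step 4: ref 4 -> HIT, frames=[4,1] (faults so far: 2)
  step 5: ref 4 -> HIT, frames=[4,1] (faults so far: 2)
  step 6: ref 3 -> FAULT, evict 1, frames=[4,3] (faults so far: 3)
  step 7: ref 2 -> FAULT, evict 3, frames=[4,2] (faults so far: 4)
  step 8: ref 4 -> HIT, frames=[4,2] (faults so far: 4)
  step 9: ref 1 -> FAULT, evict 4, frames=[1,2] (faults so far: 5)
  step 10: ref 2 -> HIT, frames=[1,2] (faults so far: 5)
  step 11: ref 1 -> HIT, frames=[1,2] (faults so far: 5)
  step 12: ref 1 -> HIT, frames=[1,2] (faults so far: 5)
  Optimal total faults: 5

Answer: 7 7 5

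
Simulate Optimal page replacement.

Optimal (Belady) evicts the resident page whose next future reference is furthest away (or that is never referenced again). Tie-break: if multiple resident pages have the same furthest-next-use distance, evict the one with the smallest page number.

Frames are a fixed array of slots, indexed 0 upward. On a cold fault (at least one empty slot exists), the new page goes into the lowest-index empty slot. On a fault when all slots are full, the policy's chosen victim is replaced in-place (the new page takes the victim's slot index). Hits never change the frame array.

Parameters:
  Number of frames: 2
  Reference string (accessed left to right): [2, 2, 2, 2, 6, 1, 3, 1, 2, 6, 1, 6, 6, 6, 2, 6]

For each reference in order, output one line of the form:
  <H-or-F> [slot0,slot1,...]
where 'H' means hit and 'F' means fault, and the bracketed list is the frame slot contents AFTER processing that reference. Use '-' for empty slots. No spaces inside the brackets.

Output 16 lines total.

F [2,-]
H [2,-]
H [2,-]
H [2,-]
F [2,6]
F [2,1]
F [3,1]
H [3,1]
F [2,1]
F [6,1]
H [6,1]
H [6,1]
H [6,1]
H [6,1]
F [6,2]
H [6,2]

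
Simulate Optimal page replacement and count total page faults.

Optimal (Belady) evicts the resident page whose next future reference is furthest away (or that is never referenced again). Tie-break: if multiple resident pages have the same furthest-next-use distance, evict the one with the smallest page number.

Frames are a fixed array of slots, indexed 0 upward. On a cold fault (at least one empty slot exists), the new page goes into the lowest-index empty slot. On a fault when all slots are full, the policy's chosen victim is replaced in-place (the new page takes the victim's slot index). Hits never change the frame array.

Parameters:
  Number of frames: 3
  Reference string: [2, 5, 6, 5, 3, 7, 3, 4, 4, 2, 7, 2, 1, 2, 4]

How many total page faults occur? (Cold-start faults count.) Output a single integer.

Step 0: ref 2 → FAULT, frames=[2,-,-]
Step 1: ref 5 → FAULT, frames=[2,5,-]
Step 2: ref 6 → FAULT, frames=[2,5,6]
Step 3: ref 5 → HIT, frames=[2,5,6]
Step 4: ref 3 → FAULT (evict 5), frames=[2,3,6]
Step 5: ref 7 → FAULT (evict 6), frames=[2,3,7]
Step 6: ref 3 → HIT, frames=[2,3,7]
Step 7: ref 4 → FAULT (evict 3), frames=[2,4,7]
Step 8: ref 4 → HIT, frames=[2,4,7]
Step 9: ref 2 → HIT, frames=[2,4,7]
Step 10: ref 7 → HIT, frames=[2,4,7]
Step 11: ref 2 → HIT, frames=[2,4,7]
Step 12: ref 1 → FAULT (evict 7), frames=[2,4,1]
Step 13: ref 2 → HIT, frames=[2,4,1]
Step 14: ref 4 → HIT, frames=[2,4,1]
Total faults: 7

Answer: 7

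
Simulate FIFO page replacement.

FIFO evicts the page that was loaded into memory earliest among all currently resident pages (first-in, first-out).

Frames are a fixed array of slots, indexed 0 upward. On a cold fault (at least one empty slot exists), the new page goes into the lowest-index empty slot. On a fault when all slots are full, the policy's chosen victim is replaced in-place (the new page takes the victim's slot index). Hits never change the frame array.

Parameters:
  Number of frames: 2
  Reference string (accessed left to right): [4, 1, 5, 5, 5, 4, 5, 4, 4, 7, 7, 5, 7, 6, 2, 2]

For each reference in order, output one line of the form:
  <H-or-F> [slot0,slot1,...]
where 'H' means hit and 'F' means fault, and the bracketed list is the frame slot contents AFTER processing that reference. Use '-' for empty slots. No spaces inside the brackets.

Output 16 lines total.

F [4,-]
F [4,1]
F [5,1]
H [5,1]
H [5,1]
F [5,4]
H [5,4]
H [5,4]
H [5,4]
F [7,4]
H [7,4]
F [7,5]
H [7,5]
F [6,5]
F [6,2]
H [6,2]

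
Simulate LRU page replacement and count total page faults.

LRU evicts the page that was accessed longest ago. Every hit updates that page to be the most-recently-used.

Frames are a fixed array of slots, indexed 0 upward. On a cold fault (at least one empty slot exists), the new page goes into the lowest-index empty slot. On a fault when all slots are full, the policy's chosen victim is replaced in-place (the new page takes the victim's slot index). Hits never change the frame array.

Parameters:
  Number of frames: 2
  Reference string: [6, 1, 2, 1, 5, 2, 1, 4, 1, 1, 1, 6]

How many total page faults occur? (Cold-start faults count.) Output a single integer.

Answer: 8

Derivation:
Step 0: ref 6 → FAULT, frames=[6,-]
Step 1: ref 1 → FAULT, frames=[6,1]
Step 2: ref 2 → FAULT (evict 6), frames=[2,1]
Step 3: ref 1 → HIT, frames=[2,1]
Step 4: ref 5 → FAULT (evict 2), frames=[5,1]
Step 5: ref 2 → FAULT (evict 1), frames=[5,2]
Step 6: ref 1 → FAULT (evict 5), frames=[1,2]
Step 7: ref 4 → FAULT (evict 2), frames=[1,4]
Step 8: ref 1 → HIT, frames=[1,4]
Step 9: ref 1 → HIT, frames=[1,4]
Step 10: ref 1 → HIT, frames=[1,4]
Step 11: ref 6 → FAULT (evict 4), frames=[1,6]
Total faults: 8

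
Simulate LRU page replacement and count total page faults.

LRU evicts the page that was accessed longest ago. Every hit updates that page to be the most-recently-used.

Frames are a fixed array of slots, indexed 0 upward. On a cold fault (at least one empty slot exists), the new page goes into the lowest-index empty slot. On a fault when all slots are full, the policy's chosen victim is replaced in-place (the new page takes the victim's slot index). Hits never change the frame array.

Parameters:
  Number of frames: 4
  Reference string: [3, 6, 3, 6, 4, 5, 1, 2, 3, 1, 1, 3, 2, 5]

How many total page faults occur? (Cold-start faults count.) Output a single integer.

Answer: 7

Derivation:
Step 0: ref 3 → FAULT, frames=[3,-,-,-]
Step 1: ref 6 → FAULT, frames=[3,6,-,-]
Step 2: ref 3 → HIT, frames=[3,6,-,-]
Step 3: ref 6 → HIT, frames=[3,6,-,-]
Step 4: ref 4 → FAULT, frames=[3,6,4,-]
Step 5: ref 5 → FAULT, frames=[3,6,4,5]
Step 6: ref 1 → FAULT (evict 3), frames=[1,6,4,5]
Step 7: ref 2 → FAULT (evict 6), frames=[1,2,4,5]
Step 8: ref 3 → FAULT (evict 4), frames=[1,2,3,5]
Step 9: ref 1 → HIT, frames=[1,2,3,5]
Step 10: ref 1 → HIT, frames=[1,2,3,5]
Step 11: ref 3 → HIT, frames=[1,2,3,5]
Step 12: ref 2 → HIT, frames=[1,2,3,5]
Step 13: ref 5 → HIT, frames=[1,2,3,5]
Total faults: 7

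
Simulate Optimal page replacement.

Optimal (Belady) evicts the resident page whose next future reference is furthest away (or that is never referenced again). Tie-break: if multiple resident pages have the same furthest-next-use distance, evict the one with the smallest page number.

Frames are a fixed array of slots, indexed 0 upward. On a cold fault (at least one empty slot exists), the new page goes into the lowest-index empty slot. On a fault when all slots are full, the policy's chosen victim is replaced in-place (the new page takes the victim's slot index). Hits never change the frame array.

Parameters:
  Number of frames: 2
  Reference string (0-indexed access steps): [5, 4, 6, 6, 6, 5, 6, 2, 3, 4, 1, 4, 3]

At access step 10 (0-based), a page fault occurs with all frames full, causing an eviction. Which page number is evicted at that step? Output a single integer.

Answer: 3

Derivation:
Step 0: ref 5 -> FAULT, frames=[5,-]
Step 1: ref 4 -> FAULT, frames=[5,4]
Step 2: ref 6 -> FAULT, evict 4, frames=[5,6]
Step 3: ref 6 -> HIT, frames=[5,6]
Step 4: ref 6 -> HIT, frames=[5,6]
Step 5: ref 5 -> HIT, frames=[5,6]
Step 6: ref 6 -> HIT, frames=[5,6]
Step 7: ref 2 -> FAULT, evict 5, frames=[2,6]
Step 8: ref 3 -> FAULT, evict 2, frames=[3,6]
Step 9: ref 4 -> FAULT, evict 6, frames=[3,4]
Step 10: ref 1 -> FAULT, evict 3, frames=[1,4]
At step 10: evicted page 3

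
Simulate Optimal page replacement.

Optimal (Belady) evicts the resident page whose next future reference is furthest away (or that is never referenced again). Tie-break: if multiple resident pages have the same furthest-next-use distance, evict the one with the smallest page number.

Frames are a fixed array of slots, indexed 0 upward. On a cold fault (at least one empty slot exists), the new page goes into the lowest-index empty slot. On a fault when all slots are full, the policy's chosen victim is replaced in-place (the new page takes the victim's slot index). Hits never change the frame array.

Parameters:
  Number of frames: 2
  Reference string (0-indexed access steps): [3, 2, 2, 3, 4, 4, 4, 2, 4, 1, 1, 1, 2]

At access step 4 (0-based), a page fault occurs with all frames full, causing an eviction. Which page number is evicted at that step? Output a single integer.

Step 0: ref 3 -> FAULT, frames=[3,-]
Step 1: ref 2 -> FAULT, frames=[3,2]
Step 2: ref 2 -> HIT, frames=[3,2]
Step 3: ref 3 -> HIT, frames=[3,2]
Step 4: ref 4 -> FAULT, evict 3, frames=[4,2]
At step 4: evicted page 3

Answer: 3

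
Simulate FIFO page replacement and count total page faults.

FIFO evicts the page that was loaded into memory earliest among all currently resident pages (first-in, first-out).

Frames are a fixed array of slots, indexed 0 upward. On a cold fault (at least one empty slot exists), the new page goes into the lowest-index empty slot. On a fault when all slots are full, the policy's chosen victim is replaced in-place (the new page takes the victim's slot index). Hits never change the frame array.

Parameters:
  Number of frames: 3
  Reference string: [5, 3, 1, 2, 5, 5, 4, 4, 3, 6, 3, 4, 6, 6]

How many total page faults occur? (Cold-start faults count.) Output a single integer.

Answer: 8

Derivation:
Step 0: ref 5 → FAULT, frames=[5,-,-]
Step 1: ref 3 → FAULT, frames=[5,3,-]
Step 2: ref 1 → FAULT, frames=[5,3,1]
Step 3: ref 2 → FAULT (evict 5), frames=[2,3,1]
Step 4: ref 5 → FAULT (evict 3), frames=[2,5,1]
Step 5: ref 5 → HIT, frames=[2,5,1]
Step 6: ref 4 → FAULT (evict 1), frames=[2,5,4]
Step 7: ref 4 → HIT, frames=[2,5,4]
Step 8: ref 3 → FAULT (evict 2), frames=[3,5,4]
Step 9: ref 6 → FAULT (evict 5), frames=[3,6,4]
Step 10: ref 3 → HIT, frames=[3,6,4]
Step 11: ref 4 → HIT, frames=[3,6,4]
Step 12: ref 6 → HIT, frames=[3,6,4]
Step 13: ref 6 → HIT, frames=[3,6,4]
Total faults: 8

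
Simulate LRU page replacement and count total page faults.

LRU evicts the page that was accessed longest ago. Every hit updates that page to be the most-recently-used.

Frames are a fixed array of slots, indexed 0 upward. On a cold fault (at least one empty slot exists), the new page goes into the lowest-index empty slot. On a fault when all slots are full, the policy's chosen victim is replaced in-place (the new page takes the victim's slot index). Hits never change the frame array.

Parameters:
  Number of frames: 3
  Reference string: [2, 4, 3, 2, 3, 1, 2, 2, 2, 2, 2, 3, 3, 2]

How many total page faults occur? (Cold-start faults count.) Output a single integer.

Step 0: ref 2 → FAULT, frames=[2,-,-]
Step 1: ref 4 → FAULT, frames=[2,4,-]
Step 2: ref 3 → FAULT, frames=[2,4,3]
Step 3: ref 2 → HIT, frames=[2,4,3]
Step 4: ref 3 → HIT, frames=[2,4,3]
Step 5: ref 1 → FAULT (evict 4), frames=[2,1,3]
Step 6: ref 2 → HIT, frames=[2,1,3]
Step 7: ref 2 → HIT, frames=[2,1,3]
Step 8: ref 2 → HIT, frames=[2,1,3]
Step 9: ref 2 → HIT, frames=[2,1,3]
Step 10: ref 2 → HIT, frames=[2,1,3]
Step 11: ref 3 → HIT, frames=[2,1,3]
Step 12: ref 3 → HIT, frames=[2,1,3]
Step 13: ref 2 → HIT, frames=[2,1,3]
Total faults: 4

Answer: 4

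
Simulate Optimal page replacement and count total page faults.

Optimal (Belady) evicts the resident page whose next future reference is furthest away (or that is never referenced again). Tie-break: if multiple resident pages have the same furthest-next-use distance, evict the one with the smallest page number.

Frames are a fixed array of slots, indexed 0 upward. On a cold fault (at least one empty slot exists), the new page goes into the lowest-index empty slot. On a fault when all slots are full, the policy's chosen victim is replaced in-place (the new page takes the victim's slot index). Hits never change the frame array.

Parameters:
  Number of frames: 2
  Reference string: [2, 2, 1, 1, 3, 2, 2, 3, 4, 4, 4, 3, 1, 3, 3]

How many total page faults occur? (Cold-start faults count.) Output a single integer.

Step 0: ref 2 → FAULT, frames=[2,-]
Step 1: ref 2 → HIT, frames=[2,-]
Step 2: ref 1 → FAULT, frames=[2,1]
Step 3: ref 1 → HIT, frames=[2,1]
Step 4: ref 3 → FAULT (evict 1), frames=[2,3]
Step 5: ref 2 → HIT, frames=[2,3]
Step 6: ref 2 → HIT, frames=[2,3]
Step 7: ref 3 → HIT, frames=[2,3]
Step 8: ref 4 → FAULT (evict 2), frames=[4,3]
Step 9: ref 4 → HIT, frames=[4,3]
Step 10: ref 4 → HIT, frames=[4,3]
Step 11: ref 3 → HIT, frames=[4,3]
Step 12: ref 1 → FAULT (evict 4), frames=[1,3]
Step 13: ref 3 → HIT, frames=[1,3]
Step 14: ref 3 → HIT, frames=[1,3]
Total faults: 5

Answer: 5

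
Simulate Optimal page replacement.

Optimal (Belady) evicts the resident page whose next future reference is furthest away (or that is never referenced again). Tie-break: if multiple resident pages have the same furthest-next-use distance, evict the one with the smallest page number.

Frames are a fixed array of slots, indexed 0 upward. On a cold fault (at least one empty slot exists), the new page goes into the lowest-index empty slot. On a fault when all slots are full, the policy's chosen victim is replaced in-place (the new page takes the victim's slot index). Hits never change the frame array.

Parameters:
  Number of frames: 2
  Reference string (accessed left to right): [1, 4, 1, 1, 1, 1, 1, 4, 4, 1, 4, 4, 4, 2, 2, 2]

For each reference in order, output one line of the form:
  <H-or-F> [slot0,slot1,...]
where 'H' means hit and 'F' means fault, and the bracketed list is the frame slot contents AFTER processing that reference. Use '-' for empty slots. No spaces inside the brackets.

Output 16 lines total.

F [1,-]
F [1,4]
H [1,4]
H [1,4]
H [1,4]
H [1,4]
H [1,4]
H [1,4]
H [1,4]
H [1,4]
H [1,4]
H [1,4]
H [1,4]
F [2,4]
H [2,4]
H [2,4]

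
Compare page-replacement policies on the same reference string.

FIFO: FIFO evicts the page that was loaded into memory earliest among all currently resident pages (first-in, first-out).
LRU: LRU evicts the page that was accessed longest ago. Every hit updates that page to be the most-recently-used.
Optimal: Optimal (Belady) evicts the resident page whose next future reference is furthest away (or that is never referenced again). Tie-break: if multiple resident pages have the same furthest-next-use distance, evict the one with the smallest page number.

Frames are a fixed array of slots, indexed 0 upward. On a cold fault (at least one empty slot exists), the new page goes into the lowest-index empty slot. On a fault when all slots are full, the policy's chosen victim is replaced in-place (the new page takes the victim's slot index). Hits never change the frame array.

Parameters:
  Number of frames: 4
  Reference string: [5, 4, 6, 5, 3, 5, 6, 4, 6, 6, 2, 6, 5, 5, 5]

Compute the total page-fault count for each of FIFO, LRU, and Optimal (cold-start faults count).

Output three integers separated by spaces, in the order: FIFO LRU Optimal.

--- FIFO ---
  step 0: ref 5 -> FAULT, frames=[5,-,-,-] (faults so far: 1)
  step 1: ref 4 -> FAULT, frames=[5,4,-,-] (faults so far: 2)
  step 2: ref 6 -> FAULT, frames=[5,4,6,-] (faults so far: 3)
  step 3: ref 5 -> HIT, frames=[5,4,6,-] (faults so far: 3)
  step 4: ref 3 -> FAULT, frames=[5,4,6,3] (faults so far: 4)
  step 5: ref 5 -> HIT, frames=[5,4,6,3] (faults so far: 4)
  step 6: ref 6 -> HIT, frames=[5,4,6,3] (faults so far: 4)
  step 7: ref 4 -> HIT, frames=[5,4,6,3] (faults so far: 4)
  step 8: ref 6 -> HIT, frames=[5,4,6,3] (faults so far: 4)
  step 9: ref 6 -> HIT, frames=[5,4,6,3] (faults so far: 4)
  step 10: ref 2 -> FAULT, evict 5, frames=[2,4,6,3] (faults so far: 5)
  step 11: ref 6 -> HIT, frames=[2,4,6,3] (faults so far: 5)
  step 12: ref 5 -> FAULT, evict 4, frames=[2,5,6,3] (faults so far: 6)
  step 13: ref 5 -> HIT, frames=[2,5,6,3] (faults so far: 6)
  step 14: ref 5 -> HIT, frames=[2,5,6,3] (faults so far: 6)
  FIFO total faults: 6
--- LRU ---
  step 0: ref 5 -> FAULT, frames=[5,-,-,-] (faults so far: 1)
  step 1: ref 4 -> FAULT, frames=[5,4,-,-] (faults so far: 2)
  step 2: ref 6 -> FAULT, frames=[5,4,6,-] (faults so far: 3)
  step 3: ref 5 -> HIT, frames=[5,4,6,-] (faults so far: 3)
  step 4: ref 3 -> FAULT, frames=[5,4,6,3] (faults so far: 4)
  step 5: ref 5 -> HIT, frames=[5,4,6,3] (faults so far: 4)
  step 6: ref 6 -> HIT, frames=[5,4,6,3] (faults so far: 4)
  step 7: ref 4 -> HIT, frames=[5,4,6,3] (faults so far: 4)
  step 8: ref 6 -> HIT, frames=[5,4,6,3] (faults so far: 4)
  step 9: ref 6 -> HIT, frames=[5,4,6,3] (faults so far: 4)
  step 10: ref 2 -> FAULT, evict 3, frames=[5,4,6,2] (faults so far: 5)
  step 11: ref 6 -> HIT, frames=[5,4,6,2] (faults so far: 5)
  step 12: ref 5 -> HIT, frames=[5,4,6,2] (faults so far: 5)
  step 13: ref 5 -> HIT, frames=[5,4,6,2] (faults so far: 5)
  step 14: ref 5 -> HIT, frames=[5,4,6,2] (faults so far: 5)
  LRU total faults: 5
--- Optimal ---
  step 0: ref 5 -> FAULT, frames=[5,-,-,-] (faults so far: 1)
  step 1: ref 4 -> FAULT, frames=[5,4,-,-] (faults so far: 2)
  step 2: ref 6 -> FAULT, frames=[5,4,6,-] (faults so far: 3)
  step 3: ref 5 -> HIT, frames=[5,4,6,-] (faults so far: 3)
  step 4: ref 3 -> FAULT, frames=[5,4,6,3] (faults so far: 4)
  step 5: ref 5 -> HIT, frames=[5,4,6,3] (faults so far: 4)
  step 6: ref 6 -> HIT, frames=[5,4,6,3] (faults so far: 4)
  step 7: ref 4 -> HIT, frames=[5,4,6,3] (faults so far: 4)
  step 8: ref 6 -> HIT, frames=[5,4,6,3] (faults so far: 4)
  step 9: ref 6 -> HIT, frames=[5,4,6,3] (faults so far: 4)
  step 10: ref 2 -> FAULT, evict 3, frames=[5,4,6,2] (faults so far: 5)
  step 11: ref 6 -> HIT, frames=[5,4,6,2] (faults so far: 5)
  step 12: ref 5 -> HIT, frames=[5,4,6,2] (faults so far: 5)
  step 13: ref 5 -> HIT, frames=[5,4,6,2] (faults so far: 5)
  step 14: ref 5 -> HIT, frames=[5,4,6,2] (faults so far: 5)
  Optimal total faults: 5

Answer: 6 5 5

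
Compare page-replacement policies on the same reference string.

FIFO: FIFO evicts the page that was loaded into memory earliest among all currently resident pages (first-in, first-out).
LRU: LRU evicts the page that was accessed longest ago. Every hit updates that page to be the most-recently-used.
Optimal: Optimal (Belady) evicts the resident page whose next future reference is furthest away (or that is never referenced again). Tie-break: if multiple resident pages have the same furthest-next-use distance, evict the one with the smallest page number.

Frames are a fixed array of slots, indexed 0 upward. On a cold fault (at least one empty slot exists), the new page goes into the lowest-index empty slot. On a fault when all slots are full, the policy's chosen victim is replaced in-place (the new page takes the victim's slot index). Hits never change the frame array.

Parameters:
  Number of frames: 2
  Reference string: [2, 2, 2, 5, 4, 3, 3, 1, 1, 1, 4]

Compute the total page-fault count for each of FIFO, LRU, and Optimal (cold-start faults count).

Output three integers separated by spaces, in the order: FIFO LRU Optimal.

--- FIFO ---
  step 0: ref 2 -> FAULT, frames=[2,-] (faults so far: 1)
  step 1: ref 2 -> HIT, frames=[2,-] (faults so far: 1)
  step 2: ref 2 -> HIT, frames=[2,-] (faults so far: 1)
  step 3: ref 5 -> FAULT, frames=[2,5] (faults so far: 2)
  step 4: ref 4 -> FAULT, evict 2, frames=[4,5] (faults so far: 3)
  step 5: ref 3 -> FAULT, evict 5, frames=[4,3] (faults so far: 4)
  step 6: ref 3 -> HIT, frames=[4,3] (faults so far: 4)
  step 7: ref 1 -> FAULT, evict 4, frames=[1,3] (faults so far: 5)
  step 8: ref 1 -> HIT, frames=[1,3] (faults so far: 5)
  step 9: ref 1 -> HIT, frames=[1,3] (faults so far: 5)
  step 10: ref 4 -> FAULT, evict 3, frames=[1,4] (faults so far: 6)
  FIFO total faults: 6
--- LRU ---
  step 0: ref 2 -> FAULT, frames=[2,-] (faults so far: 1)
  step 1: ref 2 -> HIT, frames=[2,-] (faults so far: 1)
  step 2: ref 2 -> HIT, frames=[2,-] (faults so far: 1)
  step 3: ref 5 -> FAULT, frames=[2,5] (faults so far: 2)
  step 4: ref 4 -> FAULT, evict 2, frames=[4,5] (faults so far: 3)
  step 5: ref 3 -> FAULT, evict 5, frames=[4,3] (faults so far: 4)
  step 6: ref 3 -> HIT, frames=[4,3] (faults so far: 4)
  step 7: ref 1 -> FAULT, evict 4, frames=[1,3] (faults so far: 5)
  step 8: ref 1 -> HIT, frames=[1,3] (faults so far: 5)
  step 9: ref 1 -> HIT, frames=[1,3] (faults so far: 5)
  step 10: ref 4 -> FAULT, evict 3, frames=[1,4] (faults so far: 6)
  LRU total faults: 6
--- Optimal ---
  step 0: ref 2 -> FAULT, frames=[2,-] (faults so far: 1)
  step 1: ref 2 -> HIT, frames=[2,-] (faults so far: 1)
  step 2: ref 2 -> HIT, frames=[2,-] (faults so far: 1)
  step 3: ref 5 -> FAULT, frames=[2,5] (faults so far: 2)
  step 4: ref 4 -> FAULT, evict 2, frames=[4,5] (faults so far: 3)
  step 5: ref 3 -> FAULT, evict 5, frames=[4,3] (faults so far: 4)
  step 6: ref 3 -> HIT, frames=[4,3] (faults so far: 4)
  step 7: ref 1 -> FAULT, evict 3, frames=[4,1] (faults so far: 5)
  step 8: ref 1 -> HIT, frames=[4,1] (faults so far: 5)
  step 9: ref 1 -> HIT, frames=[4,1] (faults so far: 5)
  step 10: ref 4 -> HIT, frames=[4,1] (faults so far: 5)
  Optimal total faults: 5

Answer: 6 6 5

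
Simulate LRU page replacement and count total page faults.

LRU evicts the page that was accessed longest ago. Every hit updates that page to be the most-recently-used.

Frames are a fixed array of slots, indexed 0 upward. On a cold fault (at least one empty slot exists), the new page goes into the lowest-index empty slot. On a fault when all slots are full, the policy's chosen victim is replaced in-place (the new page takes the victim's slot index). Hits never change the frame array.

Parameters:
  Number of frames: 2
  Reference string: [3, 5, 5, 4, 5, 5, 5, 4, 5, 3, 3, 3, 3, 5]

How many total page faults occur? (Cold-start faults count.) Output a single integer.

Answer: 4

Derivation:
Step 0: ref 3 → FAULT, frames=[3,-]
Step 1: ref 5 → FAULT, frames=[3,5]
Step 2: ref 5 → HIT, frames=[3,5]
Step 3: ref 4 → FAULT (evict 3), frames=[4,5]
Step 4: ref 5 → HIT, frames=[4,5]
Step 5: ref 5 → HIT, frames=[4,5]
Step 6: ref 5 → HIT, frames=[4,5]
Step 7: ref 4 → HIT, frames=[4,5]
Step 8: ref 5 → HIT, frames=[4,5]
Step 9: ref 3 → FAULT (evict 4), frames=[3,5]
Step 10: ref 3 → HIT, frames=[3,5]
Step 11: ref 3 → HIT, frames=[3,5]
Step 12: ref 3 → HIT, frames=[3,5]
Step 13: ref 5 → HIT, frames=[3,5]
Total faults: 4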